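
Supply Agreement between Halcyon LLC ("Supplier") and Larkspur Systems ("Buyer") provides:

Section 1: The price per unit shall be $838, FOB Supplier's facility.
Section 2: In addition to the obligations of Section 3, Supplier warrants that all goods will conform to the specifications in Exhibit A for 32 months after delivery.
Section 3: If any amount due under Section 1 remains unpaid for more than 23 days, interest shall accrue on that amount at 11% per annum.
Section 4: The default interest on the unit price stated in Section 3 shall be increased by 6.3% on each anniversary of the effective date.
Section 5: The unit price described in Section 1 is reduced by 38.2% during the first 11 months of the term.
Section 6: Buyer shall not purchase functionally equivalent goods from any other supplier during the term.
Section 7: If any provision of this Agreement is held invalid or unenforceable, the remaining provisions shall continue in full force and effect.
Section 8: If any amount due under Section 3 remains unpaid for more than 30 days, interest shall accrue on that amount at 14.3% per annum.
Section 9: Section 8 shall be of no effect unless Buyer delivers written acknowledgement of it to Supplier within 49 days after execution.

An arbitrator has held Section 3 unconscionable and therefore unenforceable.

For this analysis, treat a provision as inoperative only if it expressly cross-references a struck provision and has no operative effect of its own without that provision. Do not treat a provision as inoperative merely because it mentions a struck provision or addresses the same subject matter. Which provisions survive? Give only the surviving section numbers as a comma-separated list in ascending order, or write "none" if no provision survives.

1, 2, 5, 6, 7

Section 3 is struck. The whole of Section 4 is the escalation of the default interest on the unit price, defined by reference to Section 3, so Section 4 cannot stand once Section 3 is removed. Section 8 operates only by reference to Section 3, so it falls with Section 3. Section 9 operates only by reference to Section 8, so it falls with Section 8. Section 2 mentions Section 3 but its own obligation stands independently of Section 3, so Section 2 is not affected. Under the severability clause in Section 7, the remaining provisions continue in force. The provisions still in force are Section 1, Section 2, Section 5, Section 6, and Section 7.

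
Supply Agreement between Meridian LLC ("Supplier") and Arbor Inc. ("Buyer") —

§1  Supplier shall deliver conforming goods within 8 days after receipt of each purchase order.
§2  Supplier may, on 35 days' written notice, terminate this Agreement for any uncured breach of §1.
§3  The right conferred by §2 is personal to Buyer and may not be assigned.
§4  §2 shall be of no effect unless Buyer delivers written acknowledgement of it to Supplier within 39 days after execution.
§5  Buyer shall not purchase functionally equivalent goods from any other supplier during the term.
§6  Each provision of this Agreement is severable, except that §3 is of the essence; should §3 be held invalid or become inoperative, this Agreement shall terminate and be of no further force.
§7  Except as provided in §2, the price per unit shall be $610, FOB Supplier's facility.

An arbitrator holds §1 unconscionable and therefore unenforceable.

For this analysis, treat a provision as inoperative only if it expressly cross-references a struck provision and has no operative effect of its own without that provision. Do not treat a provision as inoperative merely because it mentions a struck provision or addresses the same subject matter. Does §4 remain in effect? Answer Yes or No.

No

§1 is struck. §2 operates only by reference to §1, so it falls with §1. §3 merely fixes the non-assignment of §2; with §2 gone it has nothing to operate on and falls away. The only function of §4 is the acknowledgement condition for §2, so it cannot stand once §2 is removed. §6 makes §3 an essential term, and §3 has been rendered inoperative by the cascade; under §6, the entire Agreement is therefore void. No provision of the Agreement survives. §4 is among the inoperative provisions, so the answer is no.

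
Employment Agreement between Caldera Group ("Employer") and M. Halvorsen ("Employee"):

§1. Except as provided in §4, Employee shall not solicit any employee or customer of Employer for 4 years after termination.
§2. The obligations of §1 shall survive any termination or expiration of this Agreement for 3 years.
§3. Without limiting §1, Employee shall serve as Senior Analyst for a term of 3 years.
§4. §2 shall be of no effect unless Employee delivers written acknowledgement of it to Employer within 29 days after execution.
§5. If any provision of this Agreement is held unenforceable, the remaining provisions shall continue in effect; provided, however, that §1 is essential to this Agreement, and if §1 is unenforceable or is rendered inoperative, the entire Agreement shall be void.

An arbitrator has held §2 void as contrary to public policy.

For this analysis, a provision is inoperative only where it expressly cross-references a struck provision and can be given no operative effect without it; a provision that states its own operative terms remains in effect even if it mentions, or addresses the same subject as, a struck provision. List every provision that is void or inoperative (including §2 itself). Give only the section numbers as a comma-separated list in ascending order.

2, 4

§2 is struck. The only function of §4 is the acknowledgement condition for §2, so it cannot stand once §2 is removed. Although §1 refers to §4, its operative terms do not depend on §4, so it remains in effect. §5 makes §1 an essential term, but §1 is unaffected, so the severability proviso in §5 preserves the remaining provisions. The provisions still in force are §1, §3, and §5.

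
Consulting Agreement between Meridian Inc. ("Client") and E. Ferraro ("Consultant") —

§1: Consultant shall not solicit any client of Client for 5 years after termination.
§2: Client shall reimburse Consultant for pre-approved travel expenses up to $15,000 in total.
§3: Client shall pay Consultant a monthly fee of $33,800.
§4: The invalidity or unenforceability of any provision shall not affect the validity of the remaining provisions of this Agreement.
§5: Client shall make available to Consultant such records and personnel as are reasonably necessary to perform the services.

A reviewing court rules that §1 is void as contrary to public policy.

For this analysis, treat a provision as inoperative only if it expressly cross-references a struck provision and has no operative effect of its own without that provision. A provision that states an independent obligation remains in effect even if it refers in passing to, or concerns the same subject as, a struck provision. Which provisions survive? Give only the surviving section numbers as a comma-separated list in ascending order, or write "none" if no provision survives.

§1 is struck. No other provision's operative terms depend on §1. Under the severability clause in §4, the remaining provisions continue in force. The provisions still in force are §2, §3, §4, and §5.

2, 3, 4, 5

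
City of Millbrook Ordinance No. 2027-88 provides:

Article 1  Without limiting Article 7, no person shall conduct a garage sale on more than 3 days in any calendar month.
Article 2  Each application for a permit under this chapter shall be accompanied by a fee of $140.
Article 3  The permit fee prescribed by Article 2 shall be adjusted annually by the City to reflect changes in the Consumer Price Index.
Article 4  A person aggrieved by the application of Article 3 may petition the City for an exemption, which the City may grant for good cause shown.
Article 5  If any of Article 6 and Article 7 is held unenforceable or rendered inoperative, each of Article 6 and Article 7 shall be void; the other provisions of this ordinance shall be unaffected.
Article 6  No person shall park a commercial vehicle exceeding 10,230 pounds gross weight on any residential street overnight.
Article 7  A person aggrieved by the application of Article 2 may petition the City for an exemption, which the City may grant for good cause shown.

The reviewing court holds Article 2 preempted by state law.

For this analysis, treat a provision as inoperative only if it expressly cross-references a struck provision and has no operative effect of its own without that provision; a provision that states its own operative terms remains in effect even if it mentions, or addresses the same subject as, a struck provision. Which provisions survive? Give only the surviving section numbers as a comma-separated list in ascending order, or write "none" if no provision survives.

Article 2 is struck. The whole of Article 3 is the indexation of the permit fee, defined by reference to Article 2, so Article 3 cannot stand once Article 2 is removed. Article 7 has no operative effect of its own apart from Article 2 and is therefore inoperative. Article 4 operates only by reference to Article 3, so it falls with Article 3. Although Article 1 refers to Article 7, its operative terms do not depend on Article 7, so it remains in effect. Article 5 declares Article 6 and Article 7 mutually dependent; since one of them has fallen, all of them are of no effect. That brings down Article 6 as well. The remainder continues in force under Article 5. That leaves Article 1 and Article 5 in effect.

1, 5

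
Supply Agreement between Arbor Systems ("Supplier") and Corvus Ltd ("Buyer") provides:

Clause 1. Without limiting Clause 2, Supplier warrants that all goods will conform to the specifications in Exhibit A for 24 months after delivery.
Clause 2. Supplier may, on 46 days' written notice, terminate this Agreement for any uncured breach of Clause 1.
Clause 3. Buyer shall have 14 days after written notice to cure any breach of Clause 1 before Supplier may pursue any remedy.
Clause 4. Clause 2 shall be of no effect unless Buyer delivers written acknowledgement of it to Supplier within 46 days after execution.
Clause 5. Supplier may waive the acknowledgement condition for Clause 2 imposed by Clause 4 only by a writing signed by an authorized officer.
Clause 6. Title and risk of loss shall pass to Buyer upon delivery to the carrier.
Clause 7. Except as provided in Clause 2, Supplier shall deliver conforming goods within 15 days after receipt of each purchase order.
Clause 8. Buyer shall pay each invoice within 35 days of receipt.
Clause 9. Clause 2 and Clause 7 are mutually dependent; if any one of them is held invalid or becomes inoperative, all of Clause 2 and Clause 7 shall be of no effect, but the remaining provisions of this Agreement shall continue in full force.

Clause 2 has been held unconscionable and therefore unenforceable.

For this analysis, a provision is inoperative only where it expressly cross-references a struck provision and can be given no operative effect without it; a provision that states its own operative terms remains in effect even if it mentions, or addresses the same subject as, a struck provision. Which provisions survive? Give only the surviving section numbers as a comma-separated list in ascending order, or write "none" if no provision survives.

1, 3, 6, 8, 9

Clause 2 is struck. The only function of Clause 4 is the acknowledgement condition for Clause 2, so it cannot stand once Clause 2 is removed. Clause 5 operates only by reference to Clause 4, so it falls with Clause 4. Although Clause 1 refers to Clause 2, its operative terms do not depend on Clause 2, so it remains in effect. Clause 9 declares Clause 2 and Clause 7 mutually dependent; since one of them has fallen, all of them are of no effect. That brings down Clause 7 as well. The remainder continues in force under Clause 9. That leaves Clause 1, Clause 3, Clause 6, Clause 8, and Clause 9 in effect.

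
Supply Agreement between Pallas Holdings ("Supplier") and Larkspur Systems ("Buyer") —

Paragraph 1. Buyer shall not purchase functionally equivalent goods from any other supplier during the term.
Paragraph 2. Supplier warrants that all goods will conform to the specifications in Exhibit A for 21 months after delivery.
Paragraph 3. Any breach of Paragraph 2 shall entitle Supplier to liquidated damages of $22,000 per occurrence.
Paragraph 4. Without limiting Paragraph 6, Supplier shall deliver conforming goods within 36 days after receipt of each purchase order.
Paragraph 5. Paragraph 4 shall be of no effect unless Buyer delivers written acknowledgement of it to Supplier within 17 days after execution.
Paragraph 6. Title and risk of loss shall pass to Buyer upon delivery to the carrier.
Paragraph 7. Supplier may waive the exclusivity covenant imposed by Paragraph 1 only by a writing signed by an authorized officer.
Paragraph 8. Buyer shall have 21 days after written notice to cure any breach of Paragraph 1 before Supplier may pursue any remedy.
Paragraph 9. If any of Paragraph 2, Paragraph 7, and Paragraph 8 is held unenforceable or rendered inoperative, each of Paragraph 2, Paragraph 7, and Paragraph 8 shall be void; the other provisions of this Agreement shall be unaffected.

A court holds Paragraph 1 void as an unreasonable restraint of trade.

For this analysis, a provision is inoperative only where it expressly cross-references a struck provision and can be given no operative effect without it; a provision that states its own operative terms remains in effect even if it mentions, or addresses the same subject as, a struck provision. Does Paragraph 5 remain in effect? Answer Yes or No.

Paragraph 1 is struck. The only function of Paragraph 7 is the waiver condition for Paragraph 1, so it cannot stand once Paragraph 1 is removed. Paragraph 8 merely fixes the cure period for breach of Paragraph 1; with Paragraph 1 gone it has nothing to operate on and falls away. Paragraph 9 declares Paragraph 2, Paragraph 7, and Paragraph 8 mutually dependent; since one of them has fallen, all of them are of no effect. That brings down Paragraph 2 as well. Paragraph 3 in turn depends solely on a provision now struck and likewise falls. The remainder continues in force under Paragraph 9. The provisions still in force are Paragraph 4, Paragraph 5, Paragraph 6, and Paragraph 9. Paragraph 5 is among the surviving provisions, so the answer is yes.

Yes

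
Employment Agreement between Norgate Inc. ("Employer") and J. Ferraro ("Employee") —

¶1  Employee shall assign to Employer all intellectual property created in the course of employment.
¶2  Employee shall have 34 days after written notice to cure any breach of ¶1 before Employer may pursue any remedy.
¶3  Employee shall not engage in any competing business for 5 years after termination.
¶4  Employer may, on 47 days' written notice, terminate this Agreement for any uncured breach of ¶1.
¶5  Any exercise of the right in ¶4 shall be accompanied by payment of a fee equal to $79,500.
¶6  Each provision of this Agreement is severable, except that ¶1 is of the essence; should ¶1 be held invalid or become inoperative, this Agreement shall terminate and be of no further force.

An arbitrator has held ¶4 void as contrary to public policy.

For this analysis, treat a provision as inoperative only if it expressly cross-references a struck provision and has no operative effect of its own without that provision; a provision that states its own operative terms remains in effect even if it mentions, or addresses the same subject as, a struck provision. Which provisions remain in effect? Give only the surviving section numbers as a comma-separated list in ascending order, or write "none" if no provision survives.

¶4 is struck. ¶5 merely fixes the exercise fee for ¶4; with ¶4 gone it has nothing to operate on and falls away. ¶6 makes ¶1 an essential term, but ¶1 is unaffected, so the severability proviso in ¶6 preserves the remaining provisions. ¶1, ¶2, ¶3, and ¶6 remain in effect.

1, 2, 3, 6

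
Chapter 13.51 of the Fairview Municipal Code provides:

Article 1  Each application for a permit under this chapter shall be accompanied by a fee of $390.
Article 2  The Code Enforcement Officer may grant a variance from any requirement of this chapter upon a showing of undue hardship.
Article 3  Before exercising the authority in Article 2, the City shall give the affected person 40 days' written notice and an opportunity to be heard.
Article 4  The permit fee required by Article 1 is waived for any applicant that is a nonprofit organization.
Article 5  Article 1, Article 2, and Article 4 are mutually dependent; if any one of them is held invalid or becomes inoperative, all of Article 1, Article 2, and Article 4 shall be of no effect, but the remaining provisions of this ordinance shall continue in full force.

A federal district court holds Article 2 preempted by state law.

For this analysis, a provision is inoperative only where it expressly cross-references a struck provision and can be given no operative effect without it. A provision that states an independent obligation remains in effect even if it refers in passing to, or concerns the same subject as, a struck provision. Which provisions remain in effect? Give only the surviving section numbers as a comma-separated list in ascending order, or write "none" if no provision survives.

5

Article 2 is struck. Article 3 merely fixes the notice-and-hearing requirement for Article 2; with Article 2 gone it has nothing to operate on and falls away. Article 5 declares Article 1, Article 2, and Article 4 mutually dependent; since one of them has fallen, all of them are of no effect. That brings down Article 1 and Article 4 as well. The remainder continues in force under Article 5. Only Article 5 remains in effect.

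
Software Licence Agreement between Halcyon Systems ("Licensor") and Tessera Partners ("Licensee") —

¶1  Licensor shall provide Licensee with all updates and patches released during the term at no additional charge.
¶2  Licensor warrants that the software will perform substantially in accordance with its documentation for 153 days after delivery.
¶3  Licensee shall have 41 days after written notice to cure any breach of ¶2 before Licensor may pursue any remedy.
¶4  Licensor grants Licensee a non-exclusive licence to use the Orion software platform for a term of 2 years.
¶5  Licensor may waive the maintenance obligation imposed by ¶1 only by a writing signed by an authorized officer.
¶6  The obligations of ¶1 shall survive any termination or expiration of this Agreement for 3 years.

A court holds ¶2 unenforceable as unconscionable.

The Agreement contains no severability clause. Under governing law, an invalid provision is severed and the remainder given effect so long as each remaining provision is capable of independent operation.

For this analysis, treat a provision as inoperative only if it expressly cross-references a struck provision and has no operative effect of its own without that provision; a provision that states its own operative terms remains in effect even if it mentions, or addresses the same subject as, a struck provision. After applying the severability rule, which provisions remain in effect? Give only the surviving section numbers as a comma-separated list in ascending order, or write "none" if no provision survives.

1, 4, 5, 6

¶2 is struck. ¶3 merely fixes the cure period for breach of ¶2; with ¶2 gone it has nothing to operate on and falls away. With no severability clause, the stated default rule severs what cannot stand and enforces each remaining provision that can operate on its own. That leaves ¶1, ¶4, ¶5, and ¶6 in effect.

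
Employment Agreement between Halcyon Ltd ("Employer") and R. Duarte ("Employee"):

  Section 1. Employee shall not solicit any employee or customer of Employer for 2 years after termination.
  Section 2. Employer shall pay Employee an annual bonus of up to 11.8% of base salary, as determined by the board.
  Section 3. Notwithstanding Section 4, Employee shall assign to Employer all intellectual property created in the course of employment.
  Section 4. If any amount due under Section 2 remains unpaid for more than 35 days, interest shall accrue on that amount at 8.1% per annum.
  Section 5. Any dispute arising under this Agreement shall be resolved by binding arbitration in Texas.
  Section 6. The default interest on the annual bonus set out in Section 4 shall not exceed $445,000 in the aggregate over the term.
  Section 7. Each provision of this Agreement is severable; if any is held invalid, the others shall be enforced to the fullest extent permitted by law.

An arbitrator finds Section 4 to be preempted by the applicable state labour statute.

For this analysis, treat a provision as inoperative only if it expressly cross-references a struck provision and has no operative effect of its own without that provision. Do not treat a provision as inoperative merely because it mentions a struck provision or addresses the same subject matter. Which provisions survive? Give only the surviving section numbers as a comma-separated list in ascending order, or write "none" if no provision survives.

1, 2, 3, 5, 7

Section 4 is struck. The whole of Section 6 is the aggregate cap on the default interest on the annual bonus, defined by reference to Section 4, so Section 6 cannot stand once Section 4 is removed. Section 3 mentions Section 4 but its own obligation stands independently of Section 4, so Section 3 is not affected. Under the severability clause in Section 7, the remaining provisions continue in force. The provisions still in force are Section 1, Section 2, Section 3, Section 5, and Section 7.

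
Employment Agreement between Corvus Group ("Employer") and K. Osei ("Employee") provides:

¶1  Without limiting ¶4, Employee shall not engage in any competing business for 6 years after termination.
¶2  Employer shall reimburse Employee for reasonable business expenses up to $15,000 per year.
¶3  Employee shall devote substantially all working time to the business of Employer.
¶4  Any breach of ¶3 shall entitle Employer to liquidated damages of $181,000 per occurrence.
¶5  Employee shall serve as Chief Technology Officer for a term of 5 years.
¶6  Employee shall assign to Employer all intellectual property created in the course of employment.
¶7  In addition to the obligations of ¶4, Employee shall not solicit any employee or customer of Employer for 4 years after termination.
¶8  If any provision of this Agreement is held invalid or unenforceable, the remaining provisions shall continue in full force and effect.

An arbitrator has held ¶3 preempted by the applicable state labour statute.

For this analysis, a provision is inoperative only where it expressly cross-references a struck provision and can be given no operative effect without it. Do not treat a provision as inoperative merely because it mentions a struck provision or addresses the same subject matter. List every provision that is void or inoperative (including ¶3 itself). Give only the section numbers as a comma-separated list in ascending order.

¶3 is struck. ¶4 has no operative effect of its own apart from ¶3 and is therefore inoperative. Although ¶1 refers to ¶4, its operative terms do not depend on ¶4, so it remains in effect. ¶7 mentions ¶4 but its own obligation stands independently of ¶4, so ¶7 is not affected. Under the severability clause in ¶8, the remaining provisions continue in force. That leaves ¶1, ¶2, ¶5, ¶6, ¶7, and ¶8 in effect.

3, 4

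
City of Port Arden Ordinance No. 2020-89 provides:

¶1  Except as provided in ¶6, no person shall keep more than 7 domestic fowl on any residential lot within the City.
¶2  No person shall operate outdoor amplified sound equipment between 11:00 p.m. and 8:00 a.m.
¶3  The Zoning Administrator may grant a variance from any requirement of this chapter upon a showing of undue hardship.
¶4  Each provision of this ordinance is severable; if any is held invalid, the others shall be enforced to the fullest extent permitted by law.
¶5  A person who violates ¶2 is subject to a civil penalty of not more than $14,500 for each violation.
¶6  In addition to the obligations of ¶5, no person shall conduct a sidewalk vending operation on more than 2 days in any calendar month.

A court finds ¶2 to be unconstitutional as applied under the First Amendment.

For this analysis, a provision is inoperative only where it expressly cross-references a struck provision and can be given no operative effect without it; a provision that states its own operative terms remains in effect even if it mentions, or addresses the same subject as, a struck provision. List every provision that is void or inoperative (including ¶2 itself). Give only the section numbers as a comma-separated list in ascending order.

¶2 is struck. ¶5 operates only by reference to ¶2, so it falls with ¶2. Although ¶6 refers to ¶5, its operative terms do not depend on ¶5, so it remains in effect. ¶4 is a severability clause and preserves every provision that can still be given independent effect. ¶1, ¶3, ¶4, and ¶6 remain in effect.

2, 5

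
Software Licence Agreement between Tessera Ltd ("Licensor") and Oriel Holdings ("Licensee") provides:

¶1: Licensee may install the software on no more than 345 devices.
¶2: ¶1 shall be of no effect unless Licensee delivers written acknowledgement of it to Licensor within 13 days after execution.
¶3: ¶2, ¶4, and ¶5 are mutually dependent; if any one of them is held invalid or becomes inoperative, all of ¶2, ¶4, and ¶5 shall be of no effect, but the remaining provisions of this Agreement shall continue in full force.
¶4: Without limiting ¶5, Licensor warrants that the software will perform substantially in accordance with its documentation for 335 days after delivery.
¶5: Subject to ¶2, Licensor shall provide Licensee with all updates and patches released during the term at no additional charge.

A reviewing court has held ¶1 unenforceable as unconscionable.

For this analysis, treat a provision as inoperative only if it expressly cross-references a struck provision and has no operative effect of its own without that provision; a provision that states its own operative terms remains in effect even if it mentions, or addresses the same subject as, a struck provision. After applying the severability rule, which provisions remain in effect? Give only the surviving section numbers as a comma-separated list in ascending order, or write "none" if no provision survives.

¶1 is struck. ¶2 merely fixes the acknowledgement condition for ¶1; with ¶1 gone it has nothing to operate on and falls away. ¶3 declares ¶2, ¶4, and ¶5 mutually dependent; since one of them has fallen, all of them are of no effect. That brings down ¶4 and ¶5 as well. The remainder continues in force under ¶3. Only ¶3 remains in effect.

3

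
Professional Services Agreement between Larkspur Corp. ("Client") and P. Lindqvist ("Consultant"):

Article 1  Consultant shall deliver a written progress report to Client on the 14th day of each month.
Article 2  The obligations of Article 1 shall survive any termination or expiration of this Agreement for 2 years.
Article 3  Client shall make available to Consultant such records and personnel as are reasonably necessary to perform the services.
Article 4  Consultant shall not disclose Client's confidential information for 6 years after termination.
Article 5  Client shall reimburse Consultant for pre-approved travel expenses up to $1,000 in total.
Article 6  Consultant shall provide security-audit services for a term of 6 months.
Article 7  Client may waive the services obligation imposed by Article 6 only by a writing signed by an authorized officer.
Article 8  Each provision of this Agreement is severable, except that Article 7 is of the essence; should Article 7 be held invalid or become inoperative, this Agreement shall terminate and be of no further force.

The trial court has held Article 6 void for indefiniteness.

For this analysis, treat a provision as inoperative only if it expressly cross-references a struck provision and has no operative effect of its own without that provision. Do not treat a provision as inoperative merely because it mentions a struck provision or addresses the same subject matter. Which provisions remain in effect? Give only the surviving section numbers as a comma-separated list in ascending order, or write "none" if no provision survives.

Article 6 is struck. Article 7 merely fixes the waiver condition for Article 6; with Article 6 gone it has nothing to operate on and falls away. Article 8 makes Article 7 an essential term, and Article 7 has been rendered inoperative by the cascade; under Article 8, the entire Agreement is therefore void. No provision of the Agreement survives.

none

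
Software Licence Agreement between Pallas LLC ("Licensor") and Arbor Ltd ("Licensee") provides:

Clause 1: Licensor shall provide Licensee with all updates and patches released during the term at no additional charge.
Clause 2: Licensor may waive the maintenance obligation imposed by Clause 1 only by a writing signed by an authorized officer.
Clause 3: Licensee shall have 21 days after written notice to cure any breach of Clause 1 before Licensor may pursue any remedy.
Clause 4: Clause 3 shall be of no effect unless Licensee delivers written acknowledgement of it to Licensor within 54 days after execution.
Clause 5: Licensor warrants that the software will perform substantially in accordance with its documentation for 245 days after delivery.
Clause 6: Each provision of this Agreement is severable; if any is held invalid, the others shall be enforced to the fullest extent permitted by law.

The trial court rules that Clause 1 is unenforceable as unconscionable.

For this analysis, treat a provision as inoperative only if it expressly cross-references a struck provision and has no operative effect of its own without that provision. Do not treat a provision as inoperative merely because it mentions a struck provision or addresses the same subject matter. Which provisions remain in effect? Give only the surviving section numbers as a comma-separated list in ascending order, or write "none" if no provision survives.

5, 6

Clause 1 is struck. Clause 2 has no operative effect of its own apart from Clause 1 and is therefore inoperative. Clause 3 operates only by reference to Clause 1, so it falls with Clause 1. Clause 4 has no operative effect of its own apart from Clause 3 and is therefore inoperative. Clause 6 is a severability clause and preserves every provision that can still be given independent effect. That leaves Clause 5 and Clause 6 in effect.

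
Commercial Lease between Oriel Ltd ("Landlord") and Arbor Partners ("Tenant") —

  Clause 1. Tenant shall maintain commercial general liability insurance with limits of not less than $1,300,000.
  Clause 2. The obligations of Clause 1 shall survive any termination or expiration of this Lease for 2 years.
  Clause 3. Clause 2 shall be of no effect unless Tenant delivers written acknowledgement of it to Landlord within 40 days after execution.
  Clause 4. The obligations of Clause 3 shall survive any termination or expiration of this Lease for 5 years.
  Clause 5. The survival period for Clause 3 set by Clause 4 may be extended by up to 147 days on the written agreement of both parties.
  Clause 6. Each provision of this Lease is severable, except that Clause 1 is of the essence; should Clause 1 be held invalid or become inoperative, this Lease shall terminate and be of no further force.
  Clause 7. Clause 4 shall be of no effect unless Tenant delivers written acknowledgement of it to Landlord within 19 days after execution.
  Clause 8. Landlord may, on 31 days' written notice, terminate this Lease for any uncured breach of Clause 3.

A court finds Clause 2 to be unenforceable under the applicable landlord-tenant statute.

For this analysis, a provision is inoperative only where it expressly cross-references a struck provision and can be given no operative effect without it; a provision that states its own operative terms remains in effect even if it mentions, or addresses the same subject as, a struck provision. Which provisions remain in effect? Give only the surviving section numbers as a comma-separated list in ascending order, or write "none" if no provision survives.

Clause 2 is struck. Clause 3 operates only by reference to Clause 2, so it falls with Clause 2. Clause 4 has no operative effect of its own apart from Clause 3 and is therefore inoperative. Clause 8 has no operative effect of its own apart from Clause 3 and is therefore inoperative. Clause 5 does nothing except set the extension of the survival period for Clause 3 by reference to Clause 4; with Clause 4 gone it has no independent effect and is inoperative. Clause 7 has no operative effect of its own apart from Clause 4 and is therefore inoperative. Clause 6 makes Clause 1 an essential term, but Clause 1 is unaffected, so the severability proviso in Clause 6 preserves the remaining provisions. That leaves Clause 1 and Clause 6 in effect.

1, 6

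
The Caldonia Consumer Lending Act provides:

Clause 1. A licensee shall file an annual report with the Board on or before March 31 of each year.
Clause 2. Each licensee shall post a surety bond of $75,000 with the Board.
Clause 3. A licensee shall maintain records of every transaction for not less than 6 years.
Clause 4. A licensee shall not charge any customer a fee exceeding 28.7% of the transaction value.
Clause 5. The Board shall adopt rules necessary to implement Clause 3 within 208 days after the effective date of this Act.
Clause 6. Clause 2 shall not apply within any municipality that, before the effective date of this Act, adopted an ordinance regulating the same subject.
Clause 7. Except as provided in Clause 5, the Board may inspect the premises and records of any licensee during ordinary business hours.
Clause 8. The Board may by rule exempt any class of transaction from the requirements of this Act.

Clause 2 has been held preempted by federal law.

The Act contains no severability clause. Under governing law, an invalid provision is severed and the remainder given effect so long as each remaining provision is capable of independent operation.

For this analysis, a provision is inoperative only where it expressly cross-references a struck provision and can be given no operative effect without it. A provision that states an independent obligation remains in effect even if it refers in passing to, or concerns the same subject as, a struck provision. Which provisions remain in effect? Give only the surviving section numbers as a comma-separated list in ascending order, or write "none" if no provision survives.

Clause 2 is struck. The only function of Clause 6 is the local-preemption carve-out from Clause 2, so it cannot stand once Clause 2 is removed. Under the stated default rule, only provisions that cannot operate independently fall away; the rest are enforced. The provisions still in force are Clause 1, Clause 3, Clause 4, Clause 5, Clause 7, and Clause 8.

1, 3, 4, 5, 7, 8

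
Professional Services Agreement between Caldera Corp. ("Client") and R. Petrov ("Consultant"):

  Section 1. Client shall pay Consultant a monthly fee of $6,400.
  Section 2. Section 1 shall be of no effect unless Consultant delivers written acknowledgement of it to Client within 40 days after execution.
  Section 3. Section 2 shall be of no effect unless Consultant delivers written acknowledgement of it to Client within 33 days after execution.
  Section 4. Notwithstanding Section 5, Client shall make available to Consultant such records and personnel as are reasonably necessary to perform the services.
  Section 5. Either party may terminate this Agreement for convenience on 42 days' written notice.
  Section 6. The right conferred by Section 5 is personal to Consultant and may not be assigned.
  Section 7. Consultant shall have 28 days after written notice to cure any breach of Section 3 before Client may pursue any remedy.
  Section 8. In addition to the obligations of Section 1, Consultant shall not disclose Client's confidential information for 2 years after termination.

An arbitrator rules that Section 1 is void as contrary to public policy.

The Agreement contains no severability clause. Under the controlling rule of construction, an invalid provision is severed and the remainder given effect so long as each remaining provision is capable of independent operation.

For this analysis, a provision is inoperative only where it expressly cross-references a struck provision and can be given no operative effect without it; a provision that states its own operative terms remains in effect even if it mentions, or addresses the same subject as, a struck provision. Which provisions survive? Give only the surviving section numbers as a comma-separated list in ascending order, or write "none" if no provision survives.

4, 5, 6, 8

Section 1 is struck. Section 2 has no operative effect of its own apart from Section 1 and is therefore inoperative. Section 3 has no operative effect of its own apart from Section 2 and is therefore inoperative. The only function of Section 7 is the cure period for breach of Section 3, so it cannot stand once Section 3 is removed. Section 8 mentions Section 1 but its own obligation stands independently of Section 1, so Section 8 is not affected. With no severability clause, the stated default rule severs what cannot stand and enforces each remaining provision that can operate on its own. Section 4, Section 5, Section 6, and Section 8 remain in effect.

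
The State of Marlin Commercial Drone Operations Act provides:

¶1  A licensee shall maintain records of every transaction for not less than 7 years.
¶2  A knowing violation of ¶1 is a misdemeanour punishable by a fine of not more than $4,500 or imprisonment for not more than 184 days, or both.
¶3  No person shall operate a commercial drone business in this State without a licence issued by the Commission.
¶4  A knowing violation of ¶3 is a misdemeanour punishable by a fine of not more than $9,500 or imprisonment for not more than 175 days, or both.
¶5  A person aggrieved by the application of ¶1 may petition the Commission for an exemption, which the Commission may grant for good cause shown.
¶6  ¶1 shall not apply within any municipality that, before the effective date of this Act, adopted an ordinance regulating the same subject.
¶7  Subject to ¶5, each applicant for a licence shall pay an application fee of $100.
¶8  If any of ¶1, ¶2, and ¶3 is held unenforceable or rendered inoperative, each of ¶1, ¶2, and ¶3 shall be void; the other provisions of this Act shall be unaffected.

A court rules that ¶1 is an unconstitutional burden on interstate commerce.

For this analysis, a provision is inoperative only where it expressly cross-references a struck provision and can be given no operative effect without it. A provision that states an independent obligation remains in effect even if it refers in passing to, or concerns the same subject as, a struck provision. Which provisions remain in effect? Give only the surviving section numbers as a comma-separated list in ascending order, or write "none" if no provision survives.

¶1 is struck. ¶2 merely fixes the criminal penalty for violating ¶1; with ¶1 gone it has nothing to operate on and falls away. ¶5 operates only by reference to ¶1, so it falls with ¶1. The only function of ¶6 is the local-preemption carve-out from ¶1, so it cannot stand once ¶1 is removed. Although ¶7 refers to ¶5, its operative terms do not depend on ¶5, so it remains in effect. ¶8 declares ¶1, ¶2, and ¶3 mutually dependent; since one of them has fallen, all of them are of no effect. That brings down ¶3 as well. ¶4 in turn depends solely on a provision now struck and likewise falls. The remainder continues in force under ¶8. That leaves ¶7 and ¶8 in effect.

7, 8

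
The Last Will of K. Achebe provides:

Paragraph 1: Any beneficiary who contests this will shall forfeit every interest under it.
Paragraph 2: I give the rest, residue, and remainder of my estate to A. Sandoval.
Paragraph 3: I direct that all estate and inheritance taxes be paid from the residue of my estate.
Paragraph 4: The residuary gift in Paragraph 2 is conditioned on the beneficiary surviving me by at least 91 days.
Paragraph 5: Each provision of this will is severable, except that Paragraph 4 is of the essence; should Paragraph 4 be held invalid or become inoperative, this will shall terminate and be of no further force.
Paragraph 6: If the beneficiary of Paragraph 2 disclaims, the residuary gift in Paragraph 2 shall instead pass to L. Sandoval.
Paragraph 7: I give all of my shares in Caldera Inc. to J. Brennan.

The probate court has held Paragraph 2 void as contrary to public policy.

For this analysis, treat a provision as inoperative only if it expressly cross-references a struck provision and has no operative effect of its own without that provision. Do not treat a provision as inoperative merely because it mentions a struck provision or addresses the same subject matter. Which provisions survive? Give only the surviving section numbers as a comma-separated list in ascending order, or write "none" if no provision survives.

Paragraph 2 is struck. Paragraph 4 has no operative effect of its own apart from Paragraph 2 and is therefore inoperative. Paragraph 6 has no operative effect of its own apart from Paragraph 2 and is therefore inoperative. Paragraph 5 makes Paragraph 4 an essential term, and Paragraph 4 has been rendered inoperative by the cascade; under Paragraph 5, the entire will is therefore void. No provision of the will survives.

none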